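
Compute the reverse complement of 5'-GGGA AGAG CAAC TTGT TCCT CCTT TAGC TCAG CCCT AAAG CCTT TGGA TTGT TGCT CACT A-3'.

5'-TAGTGAGCAACAATCCAAAGGCTTTAGGGCTGAGCTAAAGGAGGAACAAGTTGCTCTTCCC-3'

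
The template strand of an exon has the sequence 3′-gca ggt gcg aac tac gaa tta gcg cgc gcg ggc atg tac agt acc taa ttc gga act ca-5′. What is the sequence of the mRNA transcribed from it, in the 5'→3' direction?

Reading the template 3'→5' as shown, RNA polymerase pairs each base (A→U, T→A, G↔C) to build mRNA 5'→3' directly.

5′-CGUCCACGCUUGAUGCUUAAUCGCGCGCGCCCGUACAUGUCAUGGAUUAAGCCUUGAGU-3′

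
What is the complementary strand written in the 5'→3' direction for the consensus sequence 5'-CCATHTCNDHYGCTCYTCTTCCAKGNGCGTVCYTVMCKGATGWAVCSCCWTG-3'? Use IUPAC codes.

5'-CAWGGSGBTWCATCMGKBARGBACGCNCMTGGAAGARGAGCRDHNGADATGG-3'

Standard pairs A↔T, G↔C; ambiguity codes pair Y↔R, M↔K, W↔W, S↔S, D↔H, V↔B, N↔N. Complement (GGTADAGNHDRCGAGRAGAAGGTMCNCGCABGRABKGMCTACWTBGSGGWAC), then reverse for 5'→3'.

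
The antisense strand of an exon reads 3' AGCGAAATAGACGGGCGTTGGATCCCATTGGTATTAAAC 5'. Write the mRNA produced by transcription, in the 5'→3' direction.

Reading the template 3'→5' as shown, RNA polymerase pairs each base (A→U, T→A, G↔C) to build mRNA 5'→3' directly.

5'-UCGCUUUAUCUGCCCGCAACCUAGGGUAACCAUAAUUUG-3'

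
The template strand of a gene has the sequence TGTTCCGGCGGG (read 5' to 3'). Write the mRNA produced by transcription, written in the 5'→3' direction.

The mRNA has the sequence of the coding strand (reverse complement of the template) with T→U. Reverse complement of TGTTCCGGCGGG is CCCGCCGGAACA; then T→U.

5'-CCCGCCGGAACA-3'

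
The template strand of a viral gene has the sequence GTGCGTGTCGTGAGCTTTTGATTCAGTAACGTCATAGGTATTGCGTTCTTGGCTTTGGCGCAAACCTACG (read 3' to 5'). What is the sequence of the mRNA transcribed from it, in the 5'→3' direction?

5'-CACGCACAGCACUCGAAAACUAAGUCAUUGCAGUAUCCAUAACGCAAGAACCGAAACCGCGUUUGGAUGC-3'

Reading the template 3'→5' as shown, RNA polymerase pairs each base (A→U, T→A, G↔C) to build mRNA 5'→3' directly.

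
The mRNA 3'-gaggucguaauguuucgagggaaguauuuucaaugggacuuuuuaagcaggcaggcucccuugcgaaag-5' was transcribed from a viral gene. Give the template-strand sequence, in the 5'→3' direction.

5′-CTCCAGCATTACAAAGCTCCCTTCATAAAAGTTACCCTGAAAAATTCGTCCGTCCGAGGGAACGCTTTC-3′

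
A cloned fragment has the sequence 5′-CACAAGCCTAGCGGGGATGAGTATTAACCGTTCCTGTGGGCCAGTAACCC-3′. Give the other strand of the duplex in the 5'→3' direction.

Pairing A↔T and G↔C gives GTGTTCGGATCGCCCCTACTCATAATTGGCAAGGACACCCGGTCATTGGG, running 3'→5'. Reverse for the 5'→3' convention.

5'-GGGTTACTGGCCCACAGGAACGGTTAATACTCATCCCCGCTAGGCTTGTG-3'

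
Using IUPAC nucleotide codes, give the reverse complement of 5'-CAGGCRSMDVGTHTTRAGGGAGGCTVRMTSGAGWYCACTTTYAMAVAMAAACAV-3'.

5'-BTGTTTKTBTKTRAAAGTGRWCTCSAKYBAGCCTCCCTYAADACBHKSYGCCTG-3'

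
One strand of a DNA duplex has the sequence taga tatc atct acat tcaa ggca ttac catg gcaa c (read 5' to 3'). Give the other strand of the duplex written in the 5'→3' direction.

5'-GTTGCCATGGTAATGCCTTGAATGTAGATGATATCTA-3'

The complement of TAGATATCATCTACATTCAAGGCATTACCATGGCAAC is ATCTATAGTAGATGTAAGTTCCGTAATGGTACCGTTG (A↔T, G↔C). DNA strands are antiparallel, so the complementary strand runs 3'→5'; reversing gives the 5'→3' form.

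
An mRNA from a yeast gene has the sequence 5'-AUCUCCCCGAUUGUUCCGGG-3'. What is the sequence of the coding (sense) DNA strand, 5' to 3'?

5′-ATCTCCCCGATTGTTCCGGG-3′

The coding DNA strand has the same 5'→3' sequence as the mRNA with U replaced by T.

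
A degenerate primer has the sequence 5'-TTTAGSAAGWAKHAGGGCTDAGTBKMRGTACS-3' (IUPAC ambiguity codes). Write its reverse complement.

5'-SGTACYKMVACTHAGCCCTDMTWCTTSCTAAA-3'

Standard pairs A↔T, G↔C; ambiguity codes pair R↔Y, M↔K, W↔W, S↔S, B↔V, D↔H. Complement (AAATCSTTCWTMDTCCCGAHTCAVMKYCATGS), then reverse for 5'→3'.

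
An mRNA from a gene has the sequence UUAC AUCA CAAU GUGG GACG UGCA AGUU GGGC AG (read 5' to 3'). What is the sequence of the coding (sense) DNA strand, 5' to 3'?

5'-TTACATCACAATGTGGGACGTGCAAGTTGGGCAG-3'

The coding DNA strand has the same 5'→3' sequence as the mRNA with U replaced by T.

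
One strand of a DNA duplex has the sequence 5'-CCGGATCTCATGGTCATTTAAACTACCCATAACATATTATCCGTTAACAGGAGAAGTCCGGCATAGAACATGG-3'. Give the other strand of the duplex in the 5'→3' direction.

5′-CCATGTTCTATGCCGGACTTCTCCTGTTAACGGATAATATGTTATGGGTAGTTTAAATGACCATGAGATCCGG-3′

The complement of CCGGATCTCATGGTCATTTAAACTACCCATAACATATTATCCGTTAACAGGAGAAGTCCGGCATAGAACATGG is GGCCTAGAGTACCAGTAAATTTGATGGGTATTGTATAATAGGCAATTGTCCTCTTCAGGCCGTATCTTGTACC (A↔T, G↔C). DNA strands are antiparallel, so the complementary strand runs 3'→5'; reversing gives the 5'→3' form.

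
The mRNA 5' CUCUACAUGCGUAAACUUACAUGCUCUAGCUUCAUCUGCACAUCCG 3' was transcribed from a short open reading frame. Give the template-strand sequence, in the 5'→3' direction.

Replace U with T to get the coding DNA strand: CTCTACATGCGTAAACTTACATGCTCTAGCTTCATCTGCACATCCG. The template strand is its reverse complement (complement GAGATGTACGCATTTGAATGTACGAGATCGAAGTAGACGTGTAGGC, then reverse).

5'-CGGATGTGCAGATGAAGCTAGAGCATGTAAGTTTACGCATGTAGAG-3'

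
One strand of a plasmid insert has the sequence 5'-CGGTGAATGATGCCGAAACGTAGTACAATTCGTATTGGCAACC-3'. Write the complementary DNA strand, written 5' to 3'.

5'-GGTTGCCAATACGAATTGTACTACGTTTCGGCATCATTCACCG-3'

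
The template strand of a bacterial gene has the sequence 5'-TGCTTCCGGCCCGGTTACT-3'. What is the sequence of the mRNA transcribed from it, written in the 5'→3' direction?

5'-AGUAACCGGGCCGGAAGCA-3'

The mRNA has the sequence of the coding strand (reverse complement of the template) with T→U. Reverse complement of TGCTTCCGGCCCGGTTACT is AGTAACCGGGCCGGAAGCA; then T→U.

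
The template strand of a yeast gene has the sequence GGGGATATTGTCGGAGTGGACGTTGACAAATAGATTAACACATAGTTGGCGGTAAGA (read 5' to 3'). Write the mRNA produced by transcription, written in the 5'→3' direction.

The mRNA has the sequence of the coding strand (reverse complement of the template) with T→U. Reverse complement of GGGGATATTGTCGGAGTGGACGTTGACAAATAGATTAACACATAGTTGGCGGTAAGA is TCTTACCGCCAACTATGTGTTAATCTATTTGTCAACGTCCACTCCGACAATATCCCC; then T→U.

5'-UCUUACCGCCAACUAUGUGUUAAUCUAUUUGUCAACGUCCACUCCGACAAUAUCCCC-3'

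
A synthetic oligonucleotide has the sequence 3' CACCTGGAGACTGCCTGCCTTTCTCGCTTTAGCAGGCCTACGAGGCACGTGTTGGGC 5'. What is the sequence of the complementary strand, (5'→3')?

5'-GTGGACCTCTGACGGACGGAAAGAGCGAAATCGTCCGGATGCTCCGTGCACAACCCG-3'

The strand is given 3'→5', so its complement runs 5'→3' in the same left-to-right order: pair each base A↔T, G↔C.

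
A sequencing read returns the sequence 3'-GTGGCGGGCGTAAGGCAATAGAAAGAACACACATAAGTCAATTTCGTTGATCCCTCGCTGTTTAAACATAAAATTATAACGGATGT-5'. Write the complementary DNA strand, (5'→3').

The strand is given 3'→5', so its complement runs 5'→3' in the same left-to-right order: pair each base A↔T, G↔C.

5′-CACCGCCCGCATTCCGTTATCTTTCTTGTGTGTATTCAGTTAAAGCAACTAGGGAGCGACAAATTTGTATTTTAATATTGCCTACA-3′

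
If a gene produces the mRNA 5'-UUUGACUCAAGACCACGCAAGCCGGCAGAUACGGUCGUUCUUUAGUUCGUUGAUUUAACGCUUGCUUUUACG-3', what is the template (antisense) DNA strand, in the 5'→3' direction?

5'-CGTAAAAGCAAGCGTTAAATCAACGAACTAAAGAACGACCGTATCTGCCGGCTTGCGTGGTCTTGAGTCAAA-3'

Replace U with T to get the coding DNA strand: TTTGACTCAAGACCACGCAAGCCGGCAGATACGGTCGTTCTTTAGTTCGTTGATTTAACGCTTGCTTTTACG. The template strand is its reverse complement (complement AAACTGAGTTCTGGTGCGTTCGGCCGTCTATGCCAGCAAGAAATCAAGCAACTAAATTGCGAACGAAAATGC, then reverse).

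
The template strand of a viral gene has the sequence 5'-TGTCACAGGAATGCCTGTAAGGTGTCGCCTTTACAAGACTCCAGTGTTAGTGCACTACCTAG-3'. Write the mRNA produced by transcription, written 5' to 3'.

5'-CUAGGUAGUGCACUAACACUGGAGUCUUGUAAAGGCGACACCUUACAGGCAUUCCUGUGACA-3'

RNA polymerase reads the template 3'→5' and synthesizes mRNA 5'→3' by base-pairing (A→U, T→A, G↔C). The complement of the template is ACAGTGTCCTTACGGACATTCCACAGCGGAAATGTTCTGAGGTCACAATCACGTGATGGATC; antiparallel, so 5'→3' the coding strand is CTAGGTAGTGCACTAACACTGGAGTCTTGTAAAGGCGACACCTTACAGGCATTCCTGTGACA. Replace T with U for the mRNA.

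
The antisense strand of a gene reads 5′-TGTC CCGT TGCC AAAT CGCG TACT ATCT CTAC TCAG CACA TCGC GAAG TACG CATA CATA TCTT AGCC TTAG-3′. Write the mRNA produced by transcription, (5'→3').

5′-CUAAGGCUAAGAUAUGUAUGCGUACUUCGCGAUGUGCUGAGUAGAGAUAGUACGCGAUUUGGCAACGGGACA-3′

RNA polymerase reads the template 3'→5' and synthesizes mRNA 5'→3' by base-pairing (A→U, T→A, G↔C). The complement of the template is ACAGGGCAACGGTTTAGCGCATGATAGAGATGAGTCGTGTAGCGCTTCATGCGTATGTATAGAATCGGAATC; antiparallel, so 5'→3' the coding strand is CTAAGGCTAAGATATGTATGCGTACTTCGCGATGTGCTGAGTAGAGATAGTACGCGATTTGGCAACGGGACA. Replace T with U for the mRNA.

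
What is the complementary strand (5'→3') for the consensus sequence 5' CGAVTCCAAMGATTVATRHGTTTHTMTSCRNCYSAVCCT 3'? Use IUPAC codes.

5'-AGGBTSRGNYGSAKADAAACDYATBAATCKTTGGABTCG-3'

Standard pairs A↔T, G↔C; ambiguity codes pair R↔Y, M↔K, S↔S, H↔D, V↔B, N↔N. Complement (GCTBAGGTTKCTAABTAYDCAAADAKASGYNGRSTBGGA), then reverse for 5'→3'.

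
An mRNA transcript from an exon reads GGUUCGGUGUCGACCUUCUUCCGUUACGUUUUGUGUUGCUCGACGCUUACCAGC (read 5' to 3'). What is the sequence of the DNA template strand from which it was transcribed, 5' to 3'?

Replace U with T to get the coding DNA strand: GGTTCGGTGTCGACCTTCTTCCGTTACGTTTTGTGTTGCTCGACGCTTACCAGC. The template strand is its reverse complement (complement CCAAGCCACAGCTGGAAGAAGGCAATGCAAAACACAACGAGCTGCGAATGGTCG, then reverse).

5′-GCTGGTAAGCGTCGAGCAACACAAAACGTAACGGAAGAAGGTCGACACCGAACC-3′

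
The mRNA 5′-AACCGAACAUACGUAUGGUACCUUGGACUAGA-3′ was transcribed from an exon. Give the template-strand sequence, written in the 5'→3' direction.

Replace U with T to get the coding DNA strand: AACCGAACATACGTATGGTACCTTGGACTAGA. The template strand is its reverse complement (complement TTGGCTTGTATGCATACCATGGAACCTGATCT, then reverse).

5'-TCTAGTCCAAGGTACCATACGTATGTTCGGTT-3'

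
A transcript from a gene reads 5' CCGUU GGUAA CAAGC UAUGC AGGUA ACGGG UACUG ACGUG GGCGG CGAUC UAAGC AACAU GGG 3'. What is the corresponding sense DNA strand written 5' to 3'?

5'-CCGTTGGTAACAAGCTATGCAGGTAACGGGTACTGACGTGGGCGGCGATCTAAGCAACATGGG-3'

The coding DNA strand has the same 5'→3' sequence as the mRNA with U replaced by T.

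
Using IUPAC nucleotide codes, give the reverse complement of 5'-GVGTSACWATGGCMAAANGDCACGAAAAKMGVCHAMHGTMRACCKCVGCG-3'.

Standard pairs A↔T, G↔C; ambiguity codes pair R↔Y, M↔K, W↔W, S↔S, D↔H, V↔B, N↔N. Complement (CBCASTGWTACCGKTTTNCHGTGCTTTTMKCBGDTKDCAKYTGGMGBCGC), then reverse for 5'→3'.

5'-CGCBGMGGTYKACDKTDGBCKMTTTTCGTGHCNTTTKGCCATWGTSACBC-3'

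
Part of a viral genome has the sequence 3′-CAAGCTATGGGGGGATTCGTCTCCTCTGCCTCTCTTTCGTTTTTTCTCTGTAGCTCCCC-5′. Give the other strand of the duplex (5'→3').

5′-GTTCGATACCCCCCTAAGCAGAGGAGACGGAGAGAAAGCAAAAAAGAGACATCGAGGGG-3′

The strand is given 3'→5', so its complement runs 5'→3' in the same left-to-right order: pair each base A↔T, G↔C.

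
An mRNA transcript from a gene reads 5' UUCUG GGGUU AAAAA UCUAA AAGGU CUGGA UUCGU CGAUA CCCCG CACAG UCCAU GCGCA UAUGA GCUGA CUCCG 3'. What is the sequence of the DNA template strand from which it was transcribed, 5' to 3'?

Replace U with T to get the coding DNA strand: TTCTGGGGTTAAAAATCTAAAAGGTCTGGATTCGTCGATACCCCGCACAGTCCATGCGCATATGAGCTGACTCCG. The template strand is its reverse complement (complement AAGACCCCAATTTTTAGATTTTCCAGACCTAAGCAGCTATGGGGCGTGTCAGGTACGCGTATACTCGACTGAGGC, then reverse).

5'-CGGAGTCAGCTCATATGCGCATGGACTGTGCGGGGTATCGACGAATCCAGACCTTTTAGATTTTTAACCCCAGAA-3'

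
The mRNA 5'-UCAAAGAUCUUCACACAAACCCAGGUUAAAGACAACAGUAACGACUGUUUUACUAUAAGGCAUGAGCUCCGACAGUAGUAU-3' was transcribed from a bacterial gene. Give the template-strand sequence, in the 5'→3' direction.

Replace U with T to get the coding DNA strand: TCAAAGATCTTCACACAAACCCAGGTTAAAGACAACAGTAACGACTGTTTTACTATAAGGCATGAGCTCCGACAGTAGTAT. The template strand is its reverse complement (complement AGTTTCTAGAAGTGTGTTTGGGTCCAATTTCTGTTGTCATTGCTGACAAAATGATATTCCGTACTCGAGGCTGTCATCATA, then reverse).

5'-ATACTACTGTCGGAGCTCATGCCTTATAGTAAAACAGTCGTTACTGTTGTCTTTAACCTGGGTTTGTGTGAAGATCTTTGA-3'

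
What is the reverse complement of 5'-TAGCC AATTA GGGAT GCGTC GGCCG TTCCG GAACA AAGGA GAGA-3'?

5'-TCTCTCCTTTGTTCCGGAACGGCCGACGCATCCCTAATTGGCTA-3'

Reading the sequence 3'→5' and pairing each base (A↔T, G↔C) gives the reverse complement directly.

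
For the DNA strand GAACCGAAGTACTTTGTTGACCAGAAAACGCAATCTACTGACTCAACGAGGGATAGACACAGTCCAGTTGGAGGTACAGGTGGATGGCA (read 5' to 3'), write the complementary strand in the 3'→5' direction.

3′-CTTGGCTTCATGAAACAACTGGTCTTTTGCGTTAGATGACTGAGTTGCTCCCTATCTGTGTCAGGTCAACCTCCATGTCCACCTACCGT-5′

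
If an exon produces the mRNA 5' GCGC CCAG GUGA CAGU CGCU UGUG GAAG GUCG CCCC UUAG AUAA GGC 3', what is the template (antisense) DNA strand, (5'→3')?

5′-GCCTTATCTAAGGGGCGACCTTCCACAAGCGACTGTCACCTGGGCGC-3′

Replace U with T to get the coding DNA strand: GCGCCCAGGTGACAGTCGCTTGTGGAAGGTCGCCCCTTAGATAAGGC. The template strand is its reverse complement (complement CGCGGGTCCACTGTCAGCGAACACCTTCCAGCGGGGAATCTATTCCG, then reverse).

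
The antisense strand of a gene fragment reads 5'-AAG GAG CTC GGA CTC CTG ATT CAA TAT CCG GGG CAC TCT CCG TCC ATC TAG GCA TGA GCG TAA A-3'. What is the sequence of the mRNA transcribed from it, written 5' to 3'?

5'-UUUACGCUCAUGCCUAGAUGGACGGAGAGUGCCCCGGAUAUUGAAUCAGGAGUCCGAGCUCCUU-3'

The mRNA has the sequence of the coding strand (reverse complement of the template) with T→U. Reverse complement of AAGGAGCTCGGACTCCTGATTCAATATCCGGGGCACTCTCCGTCCATCTAGGCATGAGCGTAAA is TTTACGCTCATGCCTAGATGGACGGAGAGTGCCCCGGATATTGAATCAGGAGTCCGAGCTCCTT; then T→U.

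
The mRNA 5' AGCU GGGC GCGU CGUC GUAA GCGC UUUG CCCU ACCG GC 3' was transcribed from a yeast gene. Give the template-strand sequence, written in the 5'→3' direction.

5'-GCCGGTAGGGCAAAGCGCTTACGACGACGCGCCCAGCT-3'

Replace U with T to get the coding DNA strand: AGCTGGGCGCGTCGTCGTAAGCGCTTTGCCCTACCGGC. The template strand is its reverse complement (complement TCGACCCGCGCAGCAGCATTCGCGAAACGGGATGGCCG, then reverse).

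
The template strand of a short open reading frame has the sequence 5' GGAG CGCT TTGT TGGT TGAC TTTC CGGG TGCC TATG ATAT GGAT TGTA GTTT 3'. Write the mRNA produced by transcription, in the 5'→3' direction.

5'-AAACUACAAUCCAUAUCAUAGGCACCCGGAAAGUCAACCAACAAAGCGCUCC-3'

RNA polymerase reads the template 3'→5' and synthesizes mRNA 5'→3' by base-pairing (A→U, T→A, G↔C). The complement of the template is CCTCGCGAAACAACCAACTGAAAGGCCCACGGATACTATACCTAACATCAAA; antiparallel, so 5'→3' the coding strand is AAACTACAATCCATATCATAGGCACCCGGAAAGTCAACCAACAAAGCGCTCC. Replace T with U for the mRNA.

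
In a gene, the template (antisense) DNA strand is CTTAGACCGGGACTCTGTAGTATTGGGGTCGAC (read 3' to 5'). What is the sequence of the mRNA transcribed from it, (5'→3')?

Reading the template 3'→5' as shown, RNA polymerase pairs each base (A→U, T→A, G↔C) to build mRNA 5'→3' directly.

5'-GAAUCUGGCCCUGAGACAUCAUAACCCCAGCUG-3'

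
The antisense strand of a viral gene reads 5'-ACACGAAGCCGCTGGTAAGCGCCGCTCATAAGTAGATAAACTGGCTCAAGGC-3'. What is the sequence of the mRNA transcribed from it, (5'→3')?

The mRNA has the sequence of the coding strand (reverse complement of the template) with T→U. Reverse complement of ACACGAAGCCGCTGGTAAGCGCCGCTCATAAGTAGATAAACTGGCTCAAGGC is GCCTTGAGCCAGTTTATCTACTTATGAGCGGCGCTTACCAGCGGCTTCGTGT; then T→U.

5'-GCCUUGAGCCAGUUUAUCUACUUAUGAGCGGCGCUUACCAGCGGCUUCGUGU-3'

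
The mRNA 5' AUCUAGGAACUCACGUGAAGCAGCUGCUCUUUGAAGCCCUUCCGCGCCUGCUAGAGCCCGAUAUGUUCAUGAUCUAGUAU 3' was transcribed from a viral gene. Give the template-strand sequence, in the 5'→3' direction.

Replace U with T to get the coding DNA strand: ATCTAGGAACTCACGTGAAGCAGCTGCTCTTTGAAGCCCTTCCGCGCCTGCTAGAGCCCGATATGTTCATGATCTAGTAT. The template strand is its reverse complement (complement TAGATCCTTGAGTGCACTTCGTCGACGAGAAACTTCGGGAAGGCGCGGACGATCTCGGGCTATACAAGTACTAGATCATA, then reverse).

5'-ATACTAGATCATGAACATATCGGGCTCTAGCAGGCGCGGAAGGGCTTCAAAGAGCAGCTGCTTCACGTGAGTTCCTAGAT-3'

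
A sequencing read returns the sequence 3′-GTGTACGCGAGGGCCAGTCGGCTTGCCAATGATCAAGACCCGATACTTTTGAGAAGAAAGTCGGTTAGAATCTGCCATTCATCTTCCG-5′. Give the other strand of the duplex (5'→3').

The strand is given 3'→5', so its complement runs 5'→3' in the same left-to-right order: pair each base A↔T, G↔C.

5'-CACATGCGCTCCCGGTCAGCCGAACGGTTACTAGTTCTGGGCTATGAAAACTCTTCTTTCAGCCAATCTTAGACGGTAAGTAGAAGGC-3'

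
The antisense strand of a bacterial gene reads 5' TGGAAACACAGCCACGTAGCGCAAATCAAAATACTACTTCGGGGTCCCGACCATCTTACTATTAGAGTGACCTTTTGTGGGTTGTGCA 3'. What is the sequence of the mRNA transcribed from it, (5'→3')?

RNA polymerase reads the template 3'→5' and synthesizes mRNA 5'→3' by base-pairing (A→U, T→A, G↔C). The complement of the template is ACCTTTGTGTCGGTGCATCGCGTTTAGTTTTATGATGAAGCCCCAGGGCTGGTAGAATGATAATCTCACTGGAAAACACCCAACACGT; antiparallel, so 5'→3' the coding strand is TGCACAACCCACAAAAGGTCACTCTAATAGTAAGATGGTCGGGACCCCGAAGTAGTATTTTGATTTGCGCTACGTGGCTGTGTTTCCA. Replace T with U for the mRNA.

5'-UGCACAACCCACAAAAGGUCACUCUAAUAGUAAGAUGGUCGGGACCCCGAAGUAGUAUUUUGAUUUGCGCUACGUGGCUGUGUUUCCA-3'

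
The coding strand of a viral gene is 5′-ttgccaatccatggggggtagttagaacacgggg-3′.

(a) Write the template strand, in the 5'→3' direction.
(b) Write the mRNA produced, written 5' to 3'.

(a) 5'-CCCCGTGTTCTAACTACCCCCCATGGATTGGCAA-3'
(b) 5'-UUGCCAAUCCAUGGGGGGUAGUUAGAACACGGGG-3'

(a) The template strand is the reverse complement of the coding strand: complement AACGGTTAGGTACCCCCCATCAATCTTGTGCCCC, then reverse.
(b) mRNA matches the coding strand with T→U.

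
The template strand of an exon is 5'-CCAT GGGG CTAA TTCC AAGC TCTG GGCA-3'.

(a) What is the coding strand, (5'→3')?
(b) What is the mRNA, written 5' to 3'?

(a) 5'-TGCCCAGAGCTTGGAATTAGCCCCATGG-3'
(b) 5'-UGCCCAGAGCUUGGAAUUAGCCCCAUGG-3'

(a) The coding strand is the reverse complement of the template: complement GGTACCCCGATTAAGGTTCGAGACCCGT, then reverse.
(b) mRNA has the coding-strand sequence with T→U.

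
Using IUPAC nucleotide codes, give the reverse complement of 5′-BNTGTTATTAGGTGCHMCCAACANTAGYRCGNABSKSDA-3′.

Standard pairs A↔T, G↔C; ambiguity codes pair R↔Y, M↔K, S↔S, B↔V, D↔H, N↔N. Complement (VNACAATAATCCACGDKGGTTGTNATCRYGCNTVSMSHT), then reverse for 5'→3'.

5′-THSMSVTNCGYRCTANTGTTGGKDGCACCTAATAACANV-3′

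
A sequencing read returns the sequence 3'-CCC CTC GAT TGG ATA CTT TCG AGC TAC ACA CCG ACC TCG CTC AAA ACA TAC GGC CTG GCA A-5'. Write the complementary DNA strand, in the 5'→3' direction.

The strand is given 3'→5', so its complement runs 5'→3' in the same left-to-right order: pair each base A↔T, G↔C.

5′-GGGGAGCTAACCTATGAAAGCTCGATGTGTGGCTGGAGCGAGTTTTGTATGCCGGACCGTT-3′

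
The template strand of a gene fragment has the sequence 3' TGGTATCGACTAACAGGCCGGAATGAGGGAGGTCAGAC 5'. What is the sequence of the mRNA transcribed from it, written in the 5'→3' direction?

5'-ACCAUAGCUGAUUGUCCGGCCUUACUCCCUCCAGUCUG-3'

Reading the template 3'→5' as shown, RNA polymerase pairs each base (A→U, T→A, G↔C) to build mRNA 5'→3' directly.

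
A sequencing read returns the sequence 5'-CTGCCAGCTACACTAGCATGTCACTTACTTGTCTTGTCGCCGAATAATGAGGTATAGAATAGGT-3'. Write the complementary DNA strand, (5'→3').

5'-ACCTATTCTATACCTCATTATTCGGCGACAAGACAAGTAAGTGACATGCTAGTGTAGCTGGCAG-3'

The complement of CTGCCAGCTACACTAGCATGTCACTTACTTGTCTTGTCGCCGAATAATGAGGTATAGAATAGGT is GACGGTCGATGTGATCGTACAGTGAATGAACAGAACAGCGGCTTATTACTCCATATCTTATCCA (A↔T, G↔C). DNA strands are antiparallel, so the complementary strand runs 3'→5'; reversing gives the 5'→3' form.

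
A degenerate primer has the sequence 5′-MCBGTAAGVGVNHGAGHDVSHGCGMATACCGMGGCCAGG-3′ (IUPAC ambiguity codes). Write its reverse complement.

5'-CCTGGCCKCGGTATKCGCDSBHDCTCDNBCBCTTACVGK-3'

Standard pairs A↔T, G↔C; ambiguity codes pair M↔K, S↔S, B↔V, D↔H, N↔N. Complement (KGVCATTCBCBNDCTCDHBSDCGCKTATGGCKCCGGTCC), then reverse for 5'→3'.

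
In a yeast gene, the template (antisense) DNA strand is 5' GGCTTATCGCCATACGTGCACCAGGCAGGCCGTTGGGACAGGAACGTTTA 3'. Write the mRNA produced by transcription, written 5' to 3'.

5′-UAAACGUUCCUGUCCCAACGGCCUGCCUGGUGCACGUAUGGCGAUAAGCC-3′

The mRNA has the sequence of the coding strand (reverse complement of the template) with T→U. Reverse complement of GGCTTATCGCCATACGTGCACCAGGCAGGCCGTTGGGACAGGAACGTTTA is TAAACGTTCCTGTCCCAACGGCCTGCCTGGTGCACGTATGGCGATAAGCC; then T→U.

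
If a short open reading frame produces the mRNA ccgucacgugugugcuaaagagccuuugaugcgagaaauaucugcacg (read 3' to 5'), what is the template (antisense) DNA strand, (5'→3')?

5'-GGCAGTGCACACACGATTTCTCGGAAACTACGCTCTTTATAGACGTGC-3'

Written 5'→3' the mRNA is GCACGUCUAUAAAGAGCGUAGUUUCCGAGAAAUCGUGUGUGCACUGCC, so the coding DNA strand is GCACGTCTATAAAGAGCGTAGTTTCCGAGAAATCGTGTGTGCACTGCC. The template is its reverse complement.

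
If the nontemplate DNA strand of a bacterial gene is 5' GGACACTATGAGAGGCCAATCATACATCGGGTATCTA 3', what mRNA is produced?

5'-GGACACUAUGAGAGGCCAAUCAUACAUCGGGUAUCUA-3'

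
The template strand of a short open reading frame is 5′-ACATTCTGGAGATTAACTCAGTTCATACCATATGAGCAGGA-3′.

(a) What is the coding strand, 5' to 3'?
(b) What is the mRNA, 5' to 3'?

(a) 5'-TCCTGCTCATATGGTATGAACTGAGTTAATCTCCAGAATGT-3'
(b) 5'-UCCUGCUCAUAUGGUAUGAACUGAGUUAAUCUCCAGAAUGU-3'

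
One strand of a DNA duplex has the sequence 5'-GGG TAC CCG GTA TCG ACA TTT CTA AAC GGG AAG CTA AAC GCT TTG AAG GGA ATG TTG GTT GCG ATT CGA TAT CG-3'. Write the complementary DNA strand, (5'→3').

5'-CGATATCGAATCGCAACCAACATTCCCTTCAAAGCGTTTAGCTTCCCGTTTAGAAATGTCGATACCGGGTACCC-3'

Pairing A↔T and G↔C gives CCCATGGGCCATAGCTGTAAAGATTTGCCCTTCGATTTGCGAAACTTCCCTTACAACCAACGCTAAGCTATAGC, running 3'→5'. Reverse for the 5'→3' convention.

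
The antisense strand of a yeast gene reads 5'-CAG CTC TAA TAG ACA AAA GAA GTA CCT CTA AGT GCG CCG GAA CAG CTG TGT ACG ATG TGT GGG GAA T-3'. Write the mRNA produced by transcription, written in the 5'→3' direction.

The mRNA has the sequence of the coding strand (reverse complement of the template) with T→U. Reverse complement of CAGCTCTAATAGACAAAAGAAGTACCTCTAAGTGCGCCGGAACAGCTGTGTACGATGTGTGGGGAAT is ATTCCCCACACATCGTACACAGCTGTTCCGGCGCACTTAGAGGTACTTCTTTTGTCTATTAGAGCTG; then T→U.

5'-AUUCCCCACACAUCGUACACAGCUGUUCCGGCGCACUUAGAGGUACUUCUUUUGUCUAUUAGAGCUG-3'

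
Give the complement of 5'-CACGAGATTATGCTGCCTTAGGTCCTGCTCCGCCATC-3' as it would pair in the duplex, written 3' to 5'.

Base-pairing A↔T, G↔C gives the complement. The complementary strand is antiparallel, so paired with a 5'→3' strand it runs 3'→5'.

3'-GTGCTCTAATACGACGGAATCCAGGACGAGGCGGTAG-5'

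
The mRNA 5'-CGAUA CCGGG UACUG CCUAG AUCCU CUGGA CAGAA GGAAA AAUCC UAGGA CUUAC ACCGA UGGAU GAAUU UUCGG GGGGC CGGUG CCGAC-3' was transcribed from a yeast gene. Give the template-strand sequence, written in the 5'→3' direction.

Replace U with T to get the coding DNA strand: CGATACCGGGTACTGCCTAGATCCTCTGGACAGAAGGAAAAATCCTAGGACTTACACCGATGGATGAATTTTCGGGGGGCCGGTGCCGAC. The template strand is its reverse complement (complement GCTATGGCCCATGACGGATCTAGGAGACCTGTCTTCCTTTTTAGGATCCTGAATGTGGCTACCTACTTAAAAGCCCCCCGGCCACGGCTG, then reverse).

5'-GTCGGCACCGGCCCCCCGAAAATTCATCCATCGGTGTAAGTCCTAGGATTTTTCCTTCTGTCCAGAGGATCTAGGCAGTACCCGGTATCG-3'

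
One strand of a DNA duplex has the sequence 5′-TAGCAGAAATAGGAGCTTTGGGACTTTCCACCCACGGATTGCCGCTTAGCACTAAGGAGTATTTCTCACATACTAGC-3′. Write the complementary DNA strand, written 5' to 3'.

5'-GCTAGTATGTGAGAAATACTCCTTAGTGCTAAGCGGCAATCCGTGGGTGGAAAGTCCCAAAGCTCCTATTTCTGCTA-3'

Pairing A↔T and G↔C gives ATCGTCTTTATCCTCGAAACCCTGAAAGGTGGGTGCCTAACGGCGAATCGTGATTCCTCATAAAGAGTGTATGATCG, running 3'→5'. Reverse for the 5'→3' convention.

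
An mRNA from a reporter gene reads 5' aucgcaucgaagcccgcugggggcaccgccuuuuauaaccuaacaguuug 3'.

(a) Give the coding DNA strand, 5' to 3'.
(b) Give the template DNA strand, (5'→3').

(a) 5'-ATCGCATCGAAGCCCGCTGGGGGCACCGCCTTTTATAACCTAACAGTTTG-3'
(b) 5'-CAAACTGTTAGGTTATAAAAGGCGGTGCCCCCAGCGGGCTTCGATGCGAT-3'

(a) The coding strand matches the mRNA with U→T.
(b) The template strand is the reverse complement of the coding strand.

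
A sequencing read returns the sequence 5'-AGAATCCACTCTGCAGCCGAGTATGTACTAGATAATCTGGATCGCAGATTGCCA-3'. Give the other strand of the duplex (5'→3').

5'-TGGCAATCTGCGATCCAGATTATCTAGTACATACTCGGCTGCAGAGTGGATTCT-3'

Pairing A↔T and G↔C gives TCTTAGGTGAGACGTCGGCTCATACATGATCTATTAGACCTAGCGTCTAACGGT, running 3'→5'. Reverse for the 5'→3' convention.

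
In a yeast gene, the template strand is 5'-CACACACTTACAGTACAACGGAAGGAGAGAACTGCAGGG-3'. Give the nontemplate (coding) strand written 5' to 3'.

5'-CCCTGCAGTTCTCTCCTTCCGTTGTACTGTAAGTGTGTG-3'

The coding strand is complementary and antiparallel to the template: take the complement (A↔T, G↔C) and reverse.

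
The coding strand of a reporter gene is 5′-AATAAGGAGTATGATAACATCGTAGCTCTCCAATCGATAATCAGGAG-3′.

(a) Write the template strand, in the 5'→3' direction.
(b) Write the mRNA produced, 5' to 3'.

(a) 5'-CTCCTGATTATCGATTGGAGAGCTACGATGTTATCATACTCCTTATT-3'
(b) 5'-AAUAAGGAGUAUGAUAACAUCGUAGCUCUCCAAUCGAUAAUCAGGAG-3'

(a) The template strand is the reverse complement of the coding strand: complement TTATTCCTCATACTATTGTAGCATCGAGAGGTTAGCTATTAGTCCTC, then reverse.
(b) mRNA matches the coding strand with T→U.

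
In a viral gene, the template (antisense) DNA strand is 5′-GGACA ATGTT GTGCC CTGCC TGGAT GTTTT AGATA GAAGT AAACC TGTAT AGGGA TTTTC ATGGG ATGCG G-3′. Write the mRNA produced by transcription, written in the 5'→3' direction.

The mRNA has the sequence of the coding strand (reverse complement of the template) with T→U. Reverse complement of GGACAATGTTGTGCCCTGCCTGGATGTTTTAGATAGAAGTAAACCTGTATAGGGATTTTCATGGGATGCGG is CCGCATCCCATGAAAATCCCTATACAGGTTTACTTCTATCTAAAACATCCAGGCAGGGCACAACATTGTCC; then T→U.

5'-CCGCAUCCCAUGAAAAUCCCUAUACAGGUUUACUUCUAUCUAAAACAUCCAGGCAGGGCACAACAUUGUCC-3'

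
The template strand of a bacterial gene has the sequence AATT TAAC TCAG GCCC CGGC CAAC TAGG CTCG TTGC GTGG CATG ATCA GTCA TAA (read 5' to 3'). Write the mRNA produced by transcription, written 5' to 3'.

5'-UUAUGACUGAUCAUGCCACGCAACGAGCCUAGUUGGCCGGGGCCUGAGUUAAAUU-3'

The mRNA has the sequence of the coding strand (reverse complement of the template) with T→U. Reverse complement of AATTTAACTCAGGCCCCGGCCAACTAGGCTCGTTGCGTGGCATGATCAGTCATAA is TTATGACTGATCATGCCACGCAACGAGCCTAGTTGGCCGGGGCCTGAGTTAAATT; then T→U.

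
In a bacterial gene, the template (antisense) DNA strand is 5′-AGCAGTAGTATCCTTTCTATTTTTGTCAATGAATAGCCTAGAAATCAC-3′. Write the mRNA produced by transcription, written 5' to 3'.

RNA polymerase reads the template 3'→5' and synthesizes mRNA 5'→3' by base-pairing (A→U, T→A, G↔C). The complement of the template is TCGTCATCATAGGAAAGATAAAAACAGTTACTTATCGGATCTTTAGTG; antiparallel, so 5'→3' the coding strand is GTGATTTCTAGGCTATTCATTGACAAAAATAGAAAGGATACTACTGCT. Replace T with U for the mRNA.

5′-GUGAUUUCUAGGCUAUUCAUUGACAAAAAUAGAAAGGAUACUACUGCU-3′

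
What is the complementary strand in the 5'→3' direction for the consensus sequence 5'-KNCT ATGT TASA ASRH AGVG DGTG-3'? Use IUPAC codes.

5′-CACHCBCTDYSTTSTAACATAGNM-3′

Standard pairs A↔T, G↔C; ambiguity codes pair R↔Y, K↔M, S↔S, D↔H, V↔B, N↔N. Complement (MNGATACAATSTTSYDTCBCHCAC), then reverse for 5'→3'.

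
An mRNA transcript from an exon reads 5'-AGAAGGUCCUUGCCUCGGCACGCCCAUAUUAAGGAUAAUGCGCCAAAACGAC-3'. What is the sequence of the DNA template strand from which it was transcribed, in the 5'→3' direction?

5'-GTCGTTTTGGCGCATTATCCTTAATATGGGCGTGCCGAGGCAAGGACCTTCT-3'

Replace U with T to get the coding DNA strand: AGAAGGTCCTTGCCTCGGCACGCCCATATTAAGGATAATGCGCCAAAACGAC. The template strand is its reverse complement (complement TCTTCCAGGAACGGAGCCGTGCGGGTATAATTCCTATTACGCGGTTTTGCTG, then reverse).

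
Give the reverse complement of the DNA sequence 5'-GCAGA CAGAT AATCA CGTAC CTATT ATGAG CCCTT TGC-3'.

5'-GCAAAGGGCTCATAATAGGTACGTGATTATCTGTCTGC-3'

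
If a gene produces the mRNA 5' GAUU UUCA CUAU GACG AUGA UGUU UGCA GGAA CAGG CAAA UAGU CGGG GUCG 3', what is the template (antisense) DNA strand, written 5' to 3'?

Replace U with T to get the coding DNA strand: GATTTTCACTATGACGATGATGTTTGCAGGAACAGGCAAATAGTCGGGGTCG. The template strand is its reverse complement (complement CTAAAAGTGATACTGCTACTACAAACGTCCTTGTCCGTTTATCAGCCCCAGC, then reverse).

5'-CGACCCCGACTATTTGCCTGTTCCTGCAAACATCATCGTCATAGTGAAAATC-3'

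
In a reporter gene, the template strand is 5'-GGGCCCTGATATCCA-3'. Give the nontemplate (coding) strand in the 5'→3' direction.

5'-TGGATATCAGGGCCC-3'

The coding strand is complementary and antiparallel to the template: take the complement (A↔T, G↔C) and reverse.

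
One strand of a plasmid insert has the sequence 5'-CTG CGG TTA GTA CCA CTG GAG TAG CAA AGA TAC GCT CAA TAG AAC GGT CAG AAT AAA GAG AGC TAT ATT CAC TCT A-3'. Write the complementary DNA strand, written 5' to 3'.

5′-TAGAGTGAATATAGCTCTCTTTATTCTGACCGTTCTATTGAGCGTATCTTTGCTACTCCAGTGGTACTAACCGCAG-3′

The complement of CTGCGGTTAGTACCACTGGAGTAGCAAAGATACGCTCAATAGAACGGTCAGAATAAAGAGAGCTATATTCACTCTA is GACGCCAATCATGGTGACCTCATCGTTTCTATGCGAGTTATCTTGCCAGTCTTATTTCTCTCGATATAAGTGAGAT (A↔T, G↔C). DNA strands are antiparallel, so the complementary strand runs 3'→5'; reversing gives the 5'→3' form.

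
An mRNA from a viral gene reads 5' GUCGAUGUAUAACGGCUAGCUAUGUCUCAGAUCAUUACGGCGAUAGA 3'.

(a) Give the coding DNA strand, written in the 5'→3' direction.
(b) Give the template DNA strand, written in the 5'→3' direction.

(a) 5'-GTCGATGTATAACGGCTAGCTATGTCTCAGATCATTACGGCGATAGA-3'
(b) 5'-TCTATCGCCGTAATGATCTGAGACATAGCTAGCCGTTATACATCGAC-3'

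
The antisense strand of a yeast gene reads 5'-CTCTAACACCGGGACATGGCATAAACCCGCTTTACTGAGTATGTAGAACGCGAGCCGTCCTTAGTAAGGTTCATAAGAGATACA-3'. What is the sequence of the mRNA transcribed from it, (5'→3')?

The mRNA has the sequence of the coding strand (reverse complement of the template) with T→U. Reverse complement of CTCTAACACCGGGACATGGCATAAACCCGCTTTACTGAGTATGTAGAACGCGAGCCGTCCTTAGTAAGGTTCATAAGAGATACA is TGTATCTCTTATGAACCTTACTAAGGACGGCTCGCGTTCTACATACTCAGTAAAGCGGGTTTATGCCATGTCCCGGTGTTAGAG; then T→U.

5'-UGUAUCUCUUAUGAACCUUACUAAGGACGGCUCGCGUUCUACAUACUCAGUAAAGCGGGUUUAUGCCAUGUCCCGGUGUUAGAG-3'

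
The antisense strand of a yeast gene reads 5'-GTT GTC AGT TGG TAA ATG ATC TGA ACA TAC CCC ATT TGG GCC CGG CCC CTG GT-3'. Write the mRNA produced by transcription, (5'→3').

5'-ACCAGGGGCCGGGCCCAAAUGGGGUAUGUUCAGAUCAUUUACCAACUGACAAC-3'

RNA polymerase reads the template 3'→5' and synthesizes mRNA 5'→3' by base-pairing (A→U, T→A, G↔C). The complement of the template is CAACAGTCAACCATTTACTAGACTTGTATGGGGTAAACCCGGGCCGGGGACCA; antiparallel, so 5'→3' the coding strand is ACCAGGGGCCGGGCCCAAATGGGGTATGTTCAGATCATTTACCAACTGACAAC. Replace T with U for the mRNA.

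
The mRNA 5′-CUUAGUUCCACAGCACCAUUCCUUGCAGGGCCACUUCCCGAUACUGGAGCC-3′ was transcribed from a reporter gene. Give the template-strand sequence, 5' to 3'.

Replace U with T to get the coding DNA strand: CTTAGTTCCACAGCACCATTCCTTGCAGGGCCACTTCCCGATACTGGAGCC. The template strand is its reverse complement (complement GAATCAAGGTGTCGTGGTAAGGAACGTCCCGGTGAAGGGCTATGACCTCGG, then reverse).

5'-GGCTCCAGTATCGGGAAGTGGCCCTGCAAGGAATGGTGCTGTGGAACTAAG-3'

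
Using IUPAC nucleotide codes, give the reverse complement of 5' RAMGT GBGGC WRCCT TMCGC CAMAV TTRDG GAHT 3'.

Standard pairs A↔T, G↔C; ambiguity codes pair R↔Y, M↔K, W↔W, B↔V, D↔H. Complement (YTKCACVCCGWYGGAAKGCGGTKTBAAYHCCTDA), then reverse for 5'→3'.

5'-ADTCCHYAABTKTGGCGKAAGGYWGCCVCACKTY-3'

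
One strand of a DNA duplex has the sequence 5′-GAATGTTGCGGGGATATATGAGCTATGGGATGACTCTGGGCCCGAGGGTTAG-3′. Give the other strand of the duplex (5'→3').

5'-CTAACCCTCGGGCCCAGAGTCATCCCATAGCTCATATATCCCCGCAACATTC-3'

Pairing A↔T and G↔C gives CTTACAACGCCCCTATATACTCGATACCCTACTGAGACCCGGGCTCCCAATC, running 3'→5'. Reverse for the 5'→3' convention.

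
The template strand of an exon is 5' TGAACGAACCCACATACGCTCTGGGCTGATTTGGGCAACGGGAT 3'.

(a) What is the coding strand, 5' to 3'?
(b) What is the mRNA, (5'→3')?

(a) 5′-ATCCCGTTGCCCAAATCAGCCCAGAGCGTATGTGGGTTCGTTCA-3′
(b) 5'-AUCCCGUUGCCCAAAUCAGCCCAGAGCGUAUGUGGGUUCGUUCA-3'

(a) The coding strand is the reverse complement of the template: complement ACTTGCTTGGGTGTATGCGAGACCCGACTAAACCCGTTGCCCTA, then reverse.
(b) mRNA has the coding-strand sequence with T→U.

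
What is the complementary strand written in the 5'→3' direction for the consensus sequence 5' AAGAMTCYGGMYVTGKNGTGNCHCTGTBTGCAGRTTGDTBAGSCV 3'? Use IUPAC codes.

Standard pairs A↔T, G↔C; ambiguity codes pair R↔Y, M↔K, S↔S, B↔V, D↔H, N↔N. Complement (TTCTKAGRCCKRBACMNCACNGDGACAVACGTCYAACHAVTCSGB), then reverse for 5'→3'.

5'-BGSCTVAHCAAYCTGCAVACAGDGNCACNMCABRKCCRGAKTCTT-3'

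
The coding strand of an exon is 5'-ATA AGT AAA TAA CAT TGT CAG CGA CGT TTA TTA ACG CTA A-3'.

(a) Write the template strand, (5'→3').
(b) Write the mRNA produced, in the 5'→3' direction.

(a) The template strand is the reverse complement of the coding strand: complement TATTCATTTATTGTAACAGTCGCTGCAAATAATTGCGATT, then reverse.
(b) mRNA matches the coding strand with T→U.

(a) 5'-TTAGCGTTAATAAACGTCGCTGACAATGTTATTTACTTAT-3'
(b) 5′-AUAAGUAAAUAACAUUGUCAGCGACGUUUAUUAACGCUAA-3′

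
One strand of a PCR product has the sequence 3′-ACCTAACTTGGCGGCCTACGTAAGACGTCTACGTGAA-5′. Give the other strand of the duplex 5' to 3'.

The strand is given 3'→5', so its complement runs 5'→3' in the same left-to-right order: pair each base A↔T, G↔C.

5′-TGGATTGAACCGCCGGATGCATTCTGCAGATGCACTT-3′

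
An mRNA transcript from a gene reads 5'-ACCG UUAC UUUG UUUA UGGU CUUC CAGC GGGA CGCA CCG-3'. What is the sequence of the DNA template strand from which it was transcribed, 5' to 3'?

Replace U with T to get the coding DNA strand: ACCGTTACTTTGTTTATGGTCTTCCAGCGGGACGCACCG. The template strand is its reverse complement (complement TGGCAATGAAACAAATACCAGAAGGTCGCCCTGCGTGGC, then reverse).

5′-CGGTGCGTCCCGCTGGAAGACCATAAACAAAGTAACGGT-3′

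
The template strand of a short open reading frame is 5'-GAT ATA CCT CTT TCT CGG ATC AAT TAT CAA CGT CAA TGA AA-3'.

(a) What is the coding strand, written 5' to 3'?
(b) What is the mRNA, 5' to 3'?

(a) 5'-TTTCATTGACGTTGATAATTGATCCGAGAAAGAGGTATATC-3'
(b) 5′-UUUCAUUGACGUUGAUAAUUGAUCCGAGAAAGAGGUAUAUC-3′

(a) The coding strand is the reverse complement of the template: complement CTATATGGAGAAAGAGCCTAGTTAATAGTTGCAGTTACTTT, then reverse.
(b) mRNA has the coding-strand sequence with T→U.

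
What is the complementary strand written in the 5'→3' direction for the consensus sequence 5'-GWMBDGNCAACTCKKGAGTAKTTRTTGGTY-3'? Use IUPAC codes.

5'-RACCAAYAAMTACTCMMGAGTTGNCHVKWC-3'

Standard pairs A↔T, G↔C; ambiguity codes pair R↔Y, M↔K, W↔W, B↔V, D↔H, N↔N. Complement (CWKVHCNGTTGAGMMCTCATMAAYAACCAR), then reverse for 5'→3'.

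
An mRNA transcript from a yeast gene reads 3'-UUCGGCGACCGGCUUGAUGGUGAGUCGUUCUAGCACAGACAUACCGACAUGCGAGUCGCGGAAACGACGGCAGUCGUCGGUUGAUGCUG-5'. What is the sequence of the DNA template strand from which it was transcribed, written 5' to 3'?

Written 5'→3' the mRNA is GUCGUAGUUGGCUGCUGACGGCAGCAAAGGCGCUGAGCGUACAGCCAUACAGACACGAUCUUGCUGAGUGGUAGUUCGGCCAGCGGCUU, so the coding DNA strand is GTCGTAGTTGGCTGCTGACGGCAGCAAAGGCGCTGAGCGTACAGCCATACAGACACGATCTTGCTGAGTGGTAGTTCGGCCAGCGGCTT. The template is its reverse complement.

5′-AAGCCGCTGGCCGAACTACCACTCAGCAAGATCGTGTCTGTATGGCTGTACGCTCAGCGCCTTTGCTGCCGTCAGCAGCCAACTACGAC-3′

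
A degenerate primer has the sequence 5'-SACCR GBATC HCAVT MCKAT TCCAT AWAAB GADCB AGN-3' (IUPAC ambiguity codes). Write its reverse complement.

5′-NCTVGHTCVTTWTATGGAATMGKABTGDGATVCYGGTS-3′

Standard pairs A↔T, G↔C; ambiguity codes pair R↔Y, M↔K, W↔W, S↔S, B↔V, D↔H, N↔N. Complement (STGGYCVTAGDGTBAKGMTAAGGTATWTTVCTHGVTCN), then reverse for 5'→3'.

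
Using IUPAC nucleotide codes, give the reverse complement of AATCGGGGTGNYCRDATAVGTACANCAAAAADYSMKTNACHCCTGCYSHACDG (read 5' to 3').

5'-CHGTDSRGCAGGDGTNAMKSRHTTTTTGNTGTACBTATHYGRNCACCCCGATT-3'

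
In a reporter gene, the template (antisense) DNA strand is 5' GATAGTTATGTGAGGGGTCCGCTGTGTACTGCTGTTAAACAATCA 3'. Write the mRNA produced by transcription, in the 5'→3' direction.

5'-UGAUUGUUUAACAGCAGUACACAGCGGACCCCUCACAUAACUAUC-3'

The mRNA has the sequence of the coding strand (reverse complement of the template) with T→U. Reverse complement of GATAGTTATGTGAGGGGTCCGCTGTGTACTGCTGTTAAACAATCA is TGATTGTTTAACAGCAGTACACAGCGGACCCCTCACATAACTATC; then T→U.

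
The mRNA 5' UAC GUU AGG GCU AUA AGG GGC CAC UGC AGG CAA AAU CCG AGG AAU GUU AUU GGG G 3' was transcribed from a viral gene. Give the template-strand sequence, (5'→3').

5'-CCCCAATAACATTCCTCGGATTTTGCCTGCAGTGGCCCCTTATAGCCCTAACGTA-3'

Replace U with T to get the coding DNA strand: TACGTTAGGGCTATAAGGGGCCACTGCAGGCAAAATCCGAGGAATGTTATTGGGG. The template strand is its reverse complement (complement ATGCAATCCCGATATTCCCCGGTGACGTCCGTTTTAGGCTCCTTACAATAACCCC, then reverse).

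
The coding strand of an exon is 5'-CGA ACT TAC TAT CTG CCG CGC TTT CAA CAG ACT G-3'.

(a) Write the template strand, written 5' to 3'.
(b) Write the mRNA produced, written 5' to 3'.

(a) The template strand is the reverse complement of the coding strand: complement GCTTGAATGATAGACGGCGCGAAAGTTGTCTGAC, then reverse.
(b) mRNA matches the coding strand with T→U.

(a) 5'-CAGTCTGTTGAAAGCGCGGCAGATAGTAAGTTCG-3'
(b) 5'-CGAACUUACUAUCUGCCGCGCUUUCAACAGACUG-3'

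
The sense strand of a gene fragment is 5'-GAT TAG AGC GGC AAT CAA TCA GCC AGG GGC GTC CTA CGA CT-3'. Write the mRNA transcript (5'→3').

5'-GAUUAGAGCGGCAAUCAAUCAGCCAGGGGCGUCCUACGACU-3'

mRNA has the coding-strand sequence with U in place of T.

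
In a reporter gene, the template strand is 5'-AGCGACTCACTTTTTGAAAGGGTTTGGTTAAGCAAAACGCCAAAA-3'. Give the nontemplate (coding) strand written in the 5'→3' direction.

5'-TTTTGGCGTTTTGCTTAACCAAACCCTTTCAAAAAGTGAGTCGCT-3'

The coding strand is complementary and antiparallel to the template: take the complement (A↔T, G↔C) and reverse.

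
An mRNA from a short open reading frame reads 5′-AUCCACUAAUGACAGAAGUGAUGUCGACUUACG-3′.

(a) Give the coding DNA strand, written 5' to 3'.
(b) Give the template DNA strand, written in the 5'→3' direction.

(a) 5'-ATCCACTAATGACAGAAGTGATGTCGACTTACG-3'
(b) 5'-CGTAAGTCGACATCACTTCTGTCATTAGTGGAT-3'

(a) The coding strand matches the mRNA with U→T.
(b) The template strand is the reverse complement of the coding strand.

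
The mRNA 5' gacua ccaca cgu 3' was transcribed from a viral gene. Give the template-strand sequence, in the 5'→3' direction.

Replace U with T to get the coding DNA strand: GACTACCACACGT. The template strand is its reverse complement (complement CTGATGGTGTGCA, then reverse).

5′-ACGTGTGGTAGTC-3′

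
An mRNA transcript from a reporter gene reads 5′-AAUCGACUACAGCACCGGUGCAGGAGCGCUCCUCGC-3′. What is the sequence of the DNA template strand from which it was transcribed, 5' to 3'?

5′-GCGAGGAGCGCTCCTGCACCGGTGCTGTAGTCGATT-3′

Replace U with T to get the coding DNA strand: AATCGACTACAGCACCGGTGCAGGAGCGCTCCTCGC. The template strand is its reverse complement (complement TTAGCTGATGTCGTGGCCACGTCCTCGCGAGGAGCG, then reverse).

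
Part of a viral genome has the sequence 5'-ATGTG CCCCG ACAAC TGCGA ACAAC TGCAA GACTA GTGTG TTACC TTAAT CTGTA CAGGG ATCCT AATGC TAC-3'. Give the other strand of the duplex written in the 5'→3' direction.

5'-GTAGCATTAGGATCCCTGTACAGATTAAGGTAACACACTAGTCTTGCAGTTGTTCGCAGTTGTCGGGGCACAT-3'

Pairing A↔T and G↔C gives TACACGGGGCTGTTGACGCTTGTTGACGTTCTGATCACACAATGGAATTAGACATGTCCCTAGGATTACGATG, running 3'→5'. Reverse for the 5'→3' convention.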